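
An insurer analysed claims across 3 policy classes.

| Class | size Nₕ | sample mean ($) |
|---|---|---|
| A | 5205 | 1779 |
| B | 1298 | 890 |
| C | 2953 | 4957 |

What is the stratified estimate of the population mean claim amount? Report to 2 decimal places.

N = 9456; weights Wₕ = Nₕ/N = (0.5504, 0.1373, 0.3123).
x̄_st = Σ Wₕ·x̄ₕ = 0.5504·1779 + 0.1373·890 + 0.3123·4957 ≈ 2649.4222...
→ 2649.42.

2649.42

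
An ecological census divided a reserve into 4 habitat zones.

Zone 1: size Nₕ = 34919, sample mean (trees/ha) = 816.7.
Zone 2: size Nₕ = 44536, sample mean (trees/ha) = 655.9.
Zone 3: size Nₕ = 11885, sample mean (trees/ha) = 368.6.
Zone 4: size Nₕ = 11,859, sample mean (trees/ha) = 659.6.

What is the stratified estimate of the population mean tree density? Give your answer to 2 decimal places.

N = 34919 + 44536 + 11885 + 11859 = 103199.
The stratified mean weights each stratum mean by its population share Nₕ/N.
Σ Nₕx̄ₕ = 34919·816.7 + 44536·655.9 + 11885·368.6 + 11859·659.6 = 28518347.3 + 29211162.4 + 4380811 + 7822196.4 = 69932517.1.
Divide by N: 69932517.1 / 103199 = 677.6472... → 677.65.

677.65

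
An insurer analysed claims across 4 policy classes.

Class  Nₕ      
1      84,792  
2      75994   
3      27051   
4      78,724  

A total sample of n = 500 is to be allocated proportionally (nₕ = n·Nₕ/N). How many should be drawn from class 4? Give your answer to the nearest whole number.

148

Share of class 4 = 78724/266561 = 0.29533.
Allocate 500 × 0.29533 = 147.666... → 148.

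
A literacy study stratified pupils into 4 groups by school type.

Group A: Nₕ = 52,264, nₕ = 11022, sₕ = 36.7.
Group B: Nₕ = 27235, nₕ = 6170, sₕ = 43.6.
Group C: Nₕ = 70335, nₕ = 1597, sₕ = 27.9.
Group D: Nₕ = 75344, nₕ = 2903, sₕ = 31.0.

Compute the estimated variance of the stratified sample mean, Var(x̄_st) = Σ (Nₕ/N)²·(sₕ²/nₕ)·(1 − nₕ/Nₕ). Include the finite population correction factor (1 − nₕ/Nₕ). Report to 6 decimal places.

0.090789

N = 225178; Wₕ = Nₕ/N.
group A: (52264/225178)²·36.7²/11022·(1 − 11022/52264) = 0.005194720
group B: (27235/225178)²·43.6²/6170·(1 − 6170/27235) = 0.003485979
group C: (70335/225178)²·27.9²/1597·(1 − 1597/70335) = 0.046475060
group D: (75344/225178)²·31.0²/2903·(1 − 2903/75344) = 0.035633423
Sum = 0.090789182 → 0.090789.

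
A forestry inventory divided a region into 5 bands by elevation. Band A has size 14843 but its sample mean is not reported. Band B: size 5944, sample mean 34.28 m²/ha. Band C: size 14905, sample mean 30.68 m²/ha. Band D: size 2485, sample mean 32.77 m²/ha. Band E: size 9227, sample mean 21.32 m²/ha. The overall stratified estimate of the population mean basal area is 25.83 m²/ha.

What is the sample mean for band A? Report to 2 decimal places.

19.22

N = 14843 + 5944 + 14905 + 2485 + 9227 = 47404.
Overall total = μ·N = 25.83·47404 = 1224445.32.
Subtract the known strata: 5944·34.28 + 14905·30.68 + 2485·32.77 + 9227·21.32 = 939198.81.
Remaining total for band A: 1224445.32 − 939198.81 = 285246.51.
Divide by its size: 285246.51 / 14843 = 19.2176... → 19.22.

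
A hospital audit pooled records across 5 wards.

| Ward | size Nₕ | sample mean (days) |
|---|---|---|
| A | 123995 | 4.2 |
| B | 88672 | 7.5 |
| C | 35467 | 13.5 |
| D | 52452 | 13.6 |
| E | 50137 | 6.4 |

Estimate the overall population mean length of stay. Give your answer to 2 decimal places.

7.70

x̄_st = (Σ Nₕx̄ₕ) / (Σ Nₕ) = (123995·4.2 + 88672·7.5 + 35467·13.5 + 52452·13.6 + 50137·6.4) / 350723
= 2698847.5 / 350723 = 7.6951... → 7.70.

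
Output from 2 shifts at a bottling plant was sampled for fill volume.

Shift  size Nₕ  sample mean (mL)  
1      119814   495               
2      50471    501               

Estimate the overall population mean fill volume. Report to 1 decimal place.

496.8

N = 119814 + 50471 = 170285.
The stratified mean weights each stratum mean by its population share Nₕ/N.
Σ Nₕx̄ₕ = 119814·495 + 50471·501 = 59307930 + 25285971 = 84593901.
Divide by N: 84593901 / 170285 = 496.778... → 496.8.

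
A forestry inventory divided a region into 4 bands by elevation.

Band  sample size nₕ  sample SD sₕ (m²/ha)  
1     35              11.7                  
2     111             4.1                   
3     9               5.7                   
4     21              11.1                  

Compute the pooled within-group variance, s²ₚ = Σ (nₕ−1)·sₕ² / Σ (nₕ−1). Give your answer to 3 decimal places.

53.648

Degrees of freedom: 34 + 110 + 8 + 20 = 172.
Σ(nₕ−1)sₕ² = 34·136.89 + 110·16.81 + 8·32.49 + 20·123.21 = 9227.48.
s²ₚ = 9227.48 / 172 = 53.64814... → 53.648.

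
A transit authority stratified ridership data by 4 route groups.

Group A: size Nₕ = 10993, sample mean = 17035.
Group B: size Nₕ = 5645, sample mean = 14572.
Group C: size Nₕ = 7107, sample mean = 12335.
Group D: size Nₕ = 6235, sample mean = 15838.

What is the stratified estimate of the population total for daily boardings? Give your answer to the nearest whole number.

455939470

Population total = Σ Nₕ·x̄ₕ (each stratum's size times its mean).
10993·17035 + 5645·14572 + 7107·12335 + 6235·15838 = 187265755 + 82258940 + 87664845 + 98749930 = 455939470.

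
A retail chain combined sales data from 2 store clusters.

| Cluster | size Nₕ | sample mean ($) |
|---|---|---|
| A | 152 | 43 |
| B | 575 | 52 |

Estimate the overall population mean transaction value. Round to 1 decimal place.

N = 727; weights Wₕ = Nₕ/N = (0.2091, 0.7909).
x̄_st = Σ Wₕ·x̄ₕ = 0.2091·43 + 0.7909·52 ≈ 50.118...
→ 50.1.

50.1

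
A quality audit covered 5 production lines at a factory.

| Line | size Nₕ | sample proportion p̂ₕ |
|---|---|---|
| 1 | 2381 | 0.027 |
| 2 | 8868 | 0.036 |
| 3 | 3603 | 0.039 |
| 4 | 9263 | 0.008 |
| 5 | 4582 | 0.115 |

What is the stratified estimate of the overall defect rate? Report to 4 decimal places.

N = 2381 + 8868 + 3603 + 9263 + 4582 = 28697.
Overall proportion = Σ (Nₕ/N)·p̂ₕ.
Σ Nₕp̂ₕ = 64.287 + 319.248 + 140.517 + 74.104 + 526.93 = 1125.086.
1125.086 / 28697 = 0.039206... → 0.0392.

0.0392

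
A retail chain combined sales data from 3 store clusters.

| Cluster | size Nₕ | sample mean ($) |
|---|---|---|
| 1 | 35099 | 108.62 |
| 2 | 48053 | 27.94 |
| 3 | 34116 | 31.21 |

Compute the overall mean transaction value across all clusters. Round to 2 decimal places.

53.04

N = 117268; weights Wₕ = Nₕ/N = (0.2993, 0.4098, 0.2909).
x̄_st = Σ Wₕ·x̄ₕ = 0.2993·108.62 + 0.4098·27.94 + 0.2909·31.21 ≈ 53.0393...
→ 53.04.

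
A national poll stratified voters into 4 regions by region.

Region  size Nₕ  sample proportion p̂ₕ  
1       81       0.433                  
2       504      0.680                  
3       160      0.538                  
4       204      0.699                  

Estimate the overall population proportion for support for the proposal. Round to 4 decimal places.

Wₕ = Nₕ/N with N = 949: 0.0854, 0.5311, 0.1686, 0.2150.
p̂_st = 0.0854·0.433 + 0.5311·0.680 + 0.1686·0.538 + 0.2150·0.699 ≈ 0.639061... → 0.6391.

0.6391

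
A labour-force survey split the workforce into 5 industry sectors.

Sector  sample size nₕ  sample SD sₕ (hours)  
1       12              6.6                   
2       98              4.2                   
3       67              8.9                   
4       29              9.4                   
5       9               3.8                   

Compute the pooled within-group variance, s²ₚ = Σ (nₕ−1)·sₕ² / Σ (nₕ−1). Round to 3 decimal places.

47.656

Degrees of freedom: 11 + 97 + 66 + 28 + 8 = 210.
Σ(nₕ−1)sₕ² = 11·43.56 + 97·17.64 + 66·79.21 + 28·88.36 + 8·14.44 = 10007.7.
s²ₚ = 10007.7 / 210 = 47.65571... → 47.656.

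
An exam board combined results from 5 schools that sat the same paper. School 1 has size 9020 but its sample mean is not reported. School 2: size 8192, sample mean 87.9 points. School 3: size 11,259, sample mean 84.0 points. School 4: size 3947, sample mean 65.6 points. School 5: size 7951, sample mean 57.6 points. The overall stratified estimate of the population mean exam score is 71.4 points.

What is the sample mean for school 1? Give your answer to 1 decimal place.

Σ Nₕx̄ₕ = N·μ, so 9020·x̄_1 = 40369·71.4 − (8192·87.9 + 11259·84.0 + 3947·65.6 + 7951·57.6).
= 2882346.6 − 2382733.6 = 499613.
x̄_1 = 499613 / 9020 = 55.389... → 55.4.

55.4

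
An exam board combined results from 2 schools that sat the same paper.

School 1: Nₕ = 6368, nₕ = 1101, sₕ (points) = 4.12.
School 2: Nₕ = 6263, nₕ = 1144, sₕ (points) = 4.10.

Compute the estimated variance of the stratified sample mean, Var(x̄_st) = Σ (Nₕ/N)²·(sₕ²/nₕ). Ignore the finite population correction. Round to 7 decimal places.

N = 12631. Term for each stratum: Wₕ²sₕ²/nₕ.
Var(x̄_st) = 0.0039186615 + 0.0036126929 = 0.0075313544 → 0.0075314.

0.0075314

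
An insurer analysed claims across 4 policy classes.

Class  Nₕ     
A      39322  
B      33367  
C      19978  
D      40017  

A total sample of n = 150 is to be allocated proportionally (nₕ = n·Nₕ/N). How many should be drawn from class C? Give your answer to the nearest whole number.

23

N = 39322 + 33367 + 19978 + 40017 = 132684.
n_C = 150·19978/132684 = 22.585... → 23.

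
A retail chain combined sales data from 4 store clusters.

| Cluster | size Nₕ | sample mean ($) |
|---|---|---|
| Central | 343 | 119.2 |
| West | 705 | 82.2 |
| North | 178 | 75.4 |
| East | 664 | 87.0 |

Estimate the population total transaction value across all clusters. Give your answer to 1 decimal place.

Population total = Σ Nₕ·x̄ₕ (each stratum's size times its mean).
343·119.2 + 705·82.2 + 178·75.4 + 664·87.0 = 40885.6 + 57951 + 13421.2 + 57768 = 170025.8.

170025.8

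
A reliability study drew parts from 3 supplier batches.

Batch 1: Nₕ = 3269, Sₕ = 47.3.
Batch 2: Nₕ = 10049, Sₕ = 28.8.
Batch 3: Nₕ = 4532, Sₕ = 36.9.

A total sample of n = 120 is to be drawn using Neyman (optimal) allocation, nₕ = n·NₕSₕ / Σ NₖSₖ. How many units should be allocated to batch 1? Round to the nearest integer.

30

1: NₕSₕ = 3269·47.3 = 154623.7
2: NₕSₕ = 10049·28.8 = 289411.2
3: NₕSₕ = 4532·36.9 = 167230.8
Σ NₕSₕ = 611265.7.
n_1 = 120·154623.7/611265.7 = 30.355... → 30.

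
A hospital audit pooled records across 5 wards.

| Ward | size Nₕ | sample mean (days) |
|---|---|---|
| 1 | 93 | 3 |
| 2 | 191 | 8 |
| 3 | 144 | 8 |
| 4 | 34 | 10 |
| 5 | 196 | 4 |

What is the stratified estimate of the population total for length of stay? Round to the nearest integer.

4083

1: 93·3 = 279
2: 191·8 = 1528
3: 144·8 = 1152
4: 34·10 = 340
5: 196·4 = 784
τ̂ = Σ Nₕx̄ₕ = 4083.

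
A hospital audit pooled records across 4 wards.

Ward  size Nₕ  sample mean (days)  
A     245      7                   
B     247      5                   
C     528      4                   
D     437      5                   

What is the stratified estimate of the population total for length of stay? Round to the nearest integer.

7247

A: 245·7 = 1715
B: 247·5 = 1235
C: 528·4 = 2112
D: 437·5 = 2185
τ̂ = Σ Nₕx̄ₕ = 7247.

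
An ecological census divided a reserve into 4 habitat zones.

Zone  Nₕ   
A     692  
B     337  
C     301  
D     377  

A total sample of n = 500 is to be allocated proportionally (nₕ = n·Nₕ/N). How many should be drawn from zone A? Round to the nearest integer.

N = 692 + 337 + 301 + 377 = 1707.
n_A = 500·692/1707 = 202.695... → 203.

203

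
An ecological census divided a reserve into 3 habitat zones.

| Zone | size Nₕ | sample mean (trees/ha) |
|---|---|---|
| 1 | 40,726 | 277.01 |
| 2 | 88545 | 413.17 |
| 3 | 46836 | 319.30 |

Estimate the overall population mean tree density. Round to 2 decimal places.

356.72

N = 40726 + 88545 + 46836 = 176107.
Overall mean = Σ (Nₕ/N)·x̄ₕ — weight by population share, not a simple average.
Σ Nₕx̄ₕ = 40726·277.01 + 88545·413.17 + 46836·319.30 = 11281509.26 + 36584137.65 + 14954734.8 = 62820381.71.
Divide by N: 62820381.71 / 176107 = 356.7171... → 356.72.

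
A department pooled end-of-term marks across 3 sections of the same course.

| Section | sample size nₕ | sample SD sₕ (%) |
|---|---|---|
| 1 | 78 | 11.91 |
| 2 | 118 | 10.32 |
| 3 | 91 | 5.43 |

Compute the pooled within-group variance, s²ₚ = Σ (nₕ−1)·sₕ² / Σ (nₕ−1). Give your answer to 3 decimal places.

91.679

1: (78−1)·11.91² = 77·141.8481 = 10922.3037
2: (118−1)·10.32² = 117·106.5024 = 12460.7808
3: (91−1)·5.43² = 90·29.4849 = 2653.641
Numerator = 26036.7255; denominator = Σ(nₕ−1) = 284.
s²ₚ = 26036.7255/284 = 91.67861... → 91.679.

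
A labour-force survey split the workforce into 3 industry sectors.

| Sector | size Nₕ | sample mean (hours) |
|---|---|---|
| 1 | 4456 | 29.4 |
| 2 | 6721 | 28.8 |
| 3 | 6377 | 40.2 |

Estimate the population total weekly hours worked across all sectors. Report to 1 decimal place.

1: 4456·29.4 = 131006.4
2: 6721·28.8 = 193564.8
3: 6377·40.2 = 256355.4
τ̂ = Σ Nₕx̄ₕ = 580926.6.

580926.6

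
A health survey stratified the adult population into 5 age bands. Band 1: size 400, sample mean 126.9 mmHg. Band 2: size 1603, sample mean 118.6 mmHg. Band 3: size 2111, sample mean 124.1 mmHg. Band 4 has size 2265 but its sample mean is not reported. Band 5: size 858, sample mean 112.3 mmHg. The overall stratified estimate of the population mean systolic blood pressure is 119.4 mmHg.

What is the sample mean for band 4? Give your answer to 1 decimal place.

Σ Nₕx̄ₕ = N·μ, so 2265·x̄_4 = 7237·119.4 − (400·126.9 + 1603·118.6 + 2111·124.1 + 858·112.3).
= 864097.8 − 599204.3 = 264893.5.
x̄_4 = 264893.5 / 2265 = 116.951... → 117.0.

117.0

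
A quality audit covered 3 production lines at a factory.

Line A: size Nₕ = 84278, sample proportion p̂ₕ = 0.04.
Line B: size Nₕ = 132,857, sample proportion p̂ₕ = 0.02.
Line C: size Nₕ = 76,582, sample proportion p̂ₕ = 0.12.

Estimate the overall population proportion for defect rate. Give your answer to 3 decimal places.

N = 84278 + 132857 + 76582 = 293717.
Overall proportion = Σ (Nₕ/N)·p̂ₕ.
Σ Nₕp̂ₕ = 3371.12 + 2657.14 + 9189.84 = 15218.1.
15218.1 / 293717 = 0.05181... → 0.052.

0.052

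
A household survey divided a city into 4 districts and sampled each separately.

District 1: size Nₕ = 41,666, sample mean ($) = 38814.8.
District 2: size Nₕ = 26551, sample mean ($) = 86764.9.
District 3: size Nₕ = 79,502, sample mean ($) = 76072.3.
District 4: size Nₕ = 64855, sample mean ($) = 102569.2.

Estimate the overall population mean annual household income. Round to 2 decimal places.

78189.14

N = 41666 + 26551 + 79502 + 64855 = 212574.
Weight each subgroup mean by Nₕ/N and sum.
Σ Nₕx̄ₕ = 41666·38814.8 + 26551·86764.9 + 79502·76072.3 + 64855·102569.2 = 1617257456.8 + 2303694859.9 + 6047899994.6 + 6652125466 = 16620977777.3.
Divide by N: 16620977777.3 / 212574 = 78189.1378... → 78189.14.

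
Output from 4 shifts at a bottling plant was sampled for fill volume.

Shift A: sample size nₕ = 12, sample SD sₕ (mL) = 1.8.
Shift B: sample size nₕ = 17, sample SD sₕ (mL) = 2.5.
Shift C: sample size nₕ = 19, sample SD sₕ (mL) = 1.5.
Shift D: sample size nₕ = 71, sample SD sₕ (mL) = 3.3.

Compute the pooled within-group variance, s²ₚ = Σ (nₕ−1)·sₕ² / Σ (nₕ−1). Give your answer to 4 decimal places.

Degrees of freedom: 11 + 16 + 18 + 70 = 115.
Σ(nₕ−1)sₕ² = 11·3.24 + 16·6.25 + 18·2.25 + 70·10.89 = 938.44.
s²ₚ = 938.44 / 115 = 8.160348... → 8.1603.

8.1603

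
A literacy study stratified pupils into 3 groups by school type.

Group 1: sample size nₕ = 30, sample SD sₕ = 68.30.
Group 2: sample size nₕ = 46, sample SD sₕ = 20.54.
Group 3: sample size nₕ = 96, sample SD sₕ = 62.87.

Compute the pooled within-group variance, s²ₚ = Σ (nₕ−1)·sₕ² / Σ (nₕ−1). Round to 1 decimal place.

1: (30−1)·68.30² = 29·4664.89 = 135281.81
2: (46−1)·20.54² = 45·421.8916 = 18985.122
3: (96−1)·62.87² = 95·3952.6369 = 375500.5055
Numerator = 529767.4375; denominator = Σ(nₕ−1) = 169.
s²ₚ = 529767.4375/169 = 3134.719... → 3134.7.

3134.7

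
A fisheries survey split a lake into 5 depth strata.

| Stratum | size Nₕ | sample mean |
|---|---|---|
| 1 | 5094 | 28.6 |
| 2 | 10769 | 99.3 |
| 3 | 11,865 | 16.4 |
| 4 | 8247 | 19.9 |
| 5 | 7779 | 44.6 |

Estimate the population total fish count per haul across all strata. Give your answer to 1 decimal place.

1920694.8

Estimate total by summing Nₕ·x̄ₕ over strata.
5094·28.6 + 10769·99.3 + 11865·16.4 + 8247·19.9 + 7779·44.6 = 145688.4 + 1069361.7 + 194586 + 164115.3 + 346943.4 = 1920694.8.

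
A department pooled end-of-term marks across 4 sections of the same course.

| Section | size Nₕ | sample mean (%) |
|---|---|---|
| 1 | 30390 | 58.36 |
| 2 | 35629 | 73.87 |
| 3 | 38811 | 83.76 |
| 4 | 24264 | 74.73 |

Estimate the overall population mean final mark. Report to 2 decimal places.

x̄_st = (Σ Nₕx̄ₕ) / (Σ Nₕ) = (30390·58.36 + 35629·73.87 + 38811·83.76 + 24264·74.73) / 129094
= 9469532.71 / 129094 = 73.3538... → 73.35.

73.35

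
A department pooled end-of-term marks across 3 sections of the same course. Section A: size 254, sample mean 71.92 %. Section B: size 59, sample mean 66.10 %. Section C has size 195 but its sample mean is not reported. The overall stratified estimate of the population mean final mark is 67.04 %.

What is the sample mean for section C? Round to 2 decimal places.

N = 254 + 59 + 195 = 508.
Overall total = μ·N = 67.04·508 = 34056.32.
Subtract the known strata: 254·71.92 + 59·66.10 = 22167.58.
Remaining total for section C: 34056.32 − 22167.58 = 11888.74.
Divide by its size: 11888.74 / 195 = 60.9679... → 60.97.

60.97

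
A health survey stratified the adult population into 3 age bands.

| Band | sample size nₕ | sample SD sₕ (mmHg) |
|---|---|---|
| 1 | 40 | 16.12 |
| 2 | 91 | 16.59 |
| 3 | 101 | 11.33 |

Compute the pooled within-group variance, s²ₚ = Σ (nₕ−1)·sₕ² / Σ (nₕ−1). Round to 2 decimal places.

1: (40−1)·16.12² = 39·259.8544 = 10134.3216
2: (91−1)·16.59² = 90·275.2281 = 24770.529
3: (101−1)·11.33² = 100·128.3689 = 12836.89
Numerator = 47741.7406; denominator = Σ(nₕ−1) = 229.
s²ₚ = 47741.7406/229 = 208.4792... → 208.48.

208.48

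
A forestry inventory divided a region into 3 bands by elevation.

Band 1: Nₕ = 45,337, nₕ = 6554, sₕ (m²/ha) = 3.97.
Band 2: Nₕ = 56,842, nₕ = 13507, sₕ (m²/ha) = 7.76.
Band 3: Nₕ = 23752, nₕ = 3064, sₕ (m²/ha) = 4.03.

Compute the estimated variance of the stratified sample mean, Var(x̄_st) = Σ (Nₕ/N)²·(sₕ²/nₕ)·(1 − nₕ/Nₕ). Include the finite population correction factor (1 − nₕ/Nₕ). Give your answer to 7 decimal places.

0.0011233

N = 125931. Term for each stratum: Wₕ²sₕ²/nₕ·(1−nₕ/Nₕ).
Var(x̄_st) = 0.0002666266 + 0.0006924802 + 0.0001642384 = 0.0011233452 → 0.0011233.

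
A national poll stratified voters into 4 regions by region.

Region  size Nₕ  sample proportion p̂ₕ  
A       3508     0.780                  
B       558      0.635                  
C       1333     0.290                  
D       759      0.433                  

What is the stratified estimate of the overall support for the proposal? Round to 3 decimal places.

N = 3508 + 558 + 1333 + 759 = 6158.
Overall proportion = Σ (Nₕ/N)·p̂ₕ.
Σ Nₕp̂ₕ = 2736.24 + 354.33 + 386.57 + 328.647 = 3805.787.
3805.787 / 6158 = 0.61802... → 0.618.

0.618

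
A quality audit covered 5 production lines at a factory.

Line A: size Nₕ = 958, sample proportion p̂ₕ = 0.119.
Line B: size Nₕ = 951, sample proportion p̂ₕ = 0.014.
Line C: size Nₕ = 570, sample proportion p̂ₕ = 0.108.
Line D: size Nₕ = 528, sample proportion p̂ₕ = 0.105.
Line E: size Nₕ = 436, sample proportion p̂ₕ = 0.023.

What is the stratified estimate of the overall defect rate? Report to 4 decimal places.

0.0739

Wₕ = Nₕ/N with N = 3443: 0.2782, 0.2762, 0.1656, 0.1534, 0.1266.
p̂_st = 0.2782·0.119 + 0.2762·0.014 + 0.1656·0.108 + 0.1534·0.105 + 0.1266·0.023 ≈ 0.073873... → 0.0739.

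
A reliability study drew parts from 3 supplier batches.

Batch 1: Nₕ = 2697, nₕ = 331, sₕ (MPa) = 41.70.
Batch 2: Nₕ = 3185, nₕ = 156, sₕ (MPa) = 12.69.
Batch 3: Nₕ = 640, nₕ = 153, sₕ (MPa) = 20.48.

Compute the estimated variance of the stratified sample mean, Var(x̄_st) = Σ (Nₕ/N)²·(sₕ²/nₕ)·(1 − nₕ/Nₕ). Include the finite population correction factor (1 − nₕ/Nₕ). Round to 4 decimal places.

1.0423

N = 6522. Term for each stratum: Wₕ²sₕ²/nₕ·(1−nₕ/Nₕ).
Var(x̄_st) = 0.7880944 + 0.2341239 + 0.0200870 = 1.0423053 → 1.0423.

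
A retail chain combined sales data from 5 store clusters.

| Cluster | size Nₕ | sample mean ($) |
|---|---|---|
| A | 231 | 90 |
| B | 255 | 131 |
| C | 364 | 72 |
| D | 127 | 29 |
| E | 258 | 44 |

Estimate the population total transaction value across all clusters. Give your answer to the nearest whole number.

95438

A: 231·90 = 20790
B: 255·131 = 33405
C: 364·72 = 26208
D: 127·29 = 3683
E: 258·44 = 11352
τ̂ = Σ Nₕx̄ₕ = 95438.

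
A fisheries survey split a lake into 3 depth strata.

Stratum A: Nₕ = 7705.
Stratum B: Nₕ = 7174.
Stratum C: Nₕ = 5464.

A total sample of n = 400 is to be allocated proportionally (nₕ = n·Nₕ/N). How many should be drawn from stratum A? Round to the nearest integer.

152

N = 7705 + 7174 + 5464 = 20343.
n_A = 400·7705/20343 = 151.502... → 152.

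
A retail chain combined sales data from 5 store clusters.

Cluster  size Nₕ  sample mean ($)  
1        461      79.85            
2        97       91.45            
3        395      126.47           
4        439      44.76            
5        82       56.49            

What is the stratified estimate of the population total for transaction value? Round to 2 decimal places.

119918.97

Estimate total by summing Nₕ·x̄ₕ over strata.
461·79.85 + 97·91.45 + 395·126.47 + 439·44.76 + 82·56.49 = 36810.85 + 8870.65 + 49955.65 + 19649.64 + 4632.18 = 119918.97.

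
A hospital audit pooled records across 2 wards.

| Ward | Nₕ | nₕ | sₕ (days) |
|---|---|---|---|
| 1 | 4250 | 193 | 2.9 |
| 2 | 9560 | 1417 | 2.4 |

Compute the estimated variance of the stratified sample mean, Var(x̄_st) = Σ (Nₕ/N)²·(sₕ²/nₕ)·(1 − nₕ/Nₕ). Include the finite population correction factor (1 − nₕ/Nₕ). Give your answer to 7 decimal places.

0.0055988

N = 13810; Wₕ = Nₕ/N.
ward 1: (4250/13810)²·2.9²/193·(1 − 193/4250) = 0.0039395378
ward 2: (9560/13810)²·2.4²/1417·(1 − 1417/9560) = 0.0016592339
Sum = 0.0055987716 → 0.0055988.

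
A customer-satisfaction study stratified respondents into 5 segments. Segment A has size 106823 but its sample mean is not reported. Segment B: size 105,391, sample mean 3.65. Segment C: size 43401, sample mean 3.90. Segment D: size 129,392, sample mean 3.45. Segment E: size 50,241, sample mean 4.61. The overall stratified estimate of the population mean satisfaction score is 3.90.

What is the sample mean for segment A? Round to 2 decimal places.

N = 106823 + 105391 + 43401 + 129392 + 50241 = 435248.
Overall total = μ·N = 3.90·435248 = 1697467.2.
Subtract the known strata: 105391·3.65 + 43401·3.90 + 129392·3.45 + 50241·4.61 = 1231954.46.
Remaining total for segment A: 1697467.2 − 1231954.46 = 465512.74.
Divide by its size: 465512.74 / 106823 = 4.3578... → 4.36.

4.36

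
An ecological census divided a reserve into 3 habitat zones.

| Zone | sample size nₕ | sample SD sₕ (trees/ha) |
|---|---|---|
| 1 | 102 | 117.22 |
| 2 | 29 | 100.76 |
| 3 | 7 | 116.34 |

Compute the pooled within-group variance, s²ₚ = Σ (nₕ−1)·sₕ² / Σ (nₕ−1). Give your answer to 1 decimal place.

12987.2

Degrees of freedom: 101 + 28 + 6 = 135.
Σ(nₕ−1)sₕ² = 101·13740.5284 + 28·10152.5776 + 6·13534.9956 = 1753275.5148.
s²ₚ = 1753275.5148 / 135 = 12987.226... → 12987.2.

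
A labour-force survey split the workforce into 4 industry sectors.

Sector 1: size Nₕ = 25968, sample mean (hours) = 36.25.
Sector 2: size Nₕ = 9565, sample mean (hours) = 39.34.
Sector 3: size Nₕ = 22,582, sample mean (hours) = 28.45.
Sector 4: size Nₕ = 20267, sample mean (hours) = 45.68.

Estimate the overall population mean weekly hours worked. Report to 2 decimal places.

N = 25968 + 9565 + 22582 + 20267 = 78382.
Overall mean = Σ (Nₕ/N)·x̄ₕ — weight by population share, not a simple average.
Σ Nₕx̄ₕ = 25968·36.25 + 9565·39.34 + 22582·28.45 + 20267·45.68 = 941340 + 376287.1 + 642457.9 + 925796.56 = 2885881.56.
Divide by N: 2885881.56 / 78382 = 36.8182... → 36.82.

36.82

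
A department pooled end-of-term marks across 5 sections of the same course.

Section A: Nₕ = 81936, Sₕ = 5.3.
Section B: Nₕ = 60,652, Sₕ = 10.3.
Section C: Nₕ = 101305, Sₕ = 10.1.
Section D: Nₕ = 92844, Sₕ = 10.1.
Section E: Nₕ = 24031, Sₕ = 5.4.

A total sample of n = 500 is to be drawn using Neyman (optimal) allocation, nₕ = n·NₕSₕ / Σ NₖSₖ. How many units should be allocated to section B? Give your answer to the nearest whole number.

99

A: NₕSₕ = 81936·5.3 = 434260.8
B: NₕSₕ = 60652·10.3 = 624715.6
C: NₕSₕ = 101305·10.1 = 1023180.5
D: NₕSₕ = 92844·10.1 = 937724.4
E: NₕSₕ = 24031·5.4 = 129767.4
Σ NₕSₕ = 3149648.7.
n_B = 500·624715.6/3149648.7 = 99.172... → 99.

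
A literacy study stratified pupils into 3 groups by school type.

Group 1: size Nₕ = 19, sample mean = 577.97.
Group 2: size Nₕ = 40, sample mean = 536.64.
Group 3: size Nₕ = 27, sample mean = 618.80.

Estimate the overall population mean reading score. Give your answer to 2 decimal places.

N = 86; weights Wₕ = Nₕ/N = (0.2209, 0.4651, 0.3140).
x̄_st = Σ Wₕ·x̄ₕ = 0.2209·577.97 + 0.4651·536.64 + 0.3140·618.80 ≈ 571.5655...
→ 571.57.

571.57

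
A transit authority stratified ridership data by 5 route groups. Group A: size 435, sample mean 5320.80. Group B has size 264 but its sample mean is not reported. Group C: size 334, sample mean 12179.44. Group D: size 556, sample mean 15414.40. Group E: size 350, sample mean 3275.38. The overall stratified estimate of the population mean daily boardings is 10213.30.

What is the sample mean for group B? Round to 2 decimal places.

14031.51

N = 435 + 264 + 334 + 556 + 350 = 1939.
Overall total = μ·N = 10213.30·1939 = 19803588.7.
Subtract the known strata: 435·5320.80 + 334·12179.44 + 556·15414.40 + 350·3275.38 = 16099270.36.
Remaining total for group B: 19803588.7 − 16099270.36 = 3704318.34.
Divide by its size: 3704318.34 / 264 = 14031.5089... → 14031.51.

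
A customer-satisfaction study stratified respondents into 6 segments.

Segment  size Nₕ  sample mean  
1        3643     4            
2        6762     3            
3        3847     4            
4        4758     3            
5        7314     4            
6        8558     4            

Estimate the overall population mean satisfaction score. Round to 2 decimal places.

N = 34882; weights Wₕ = Nₕ/N = (0.1044, 0.1939, 0.1103, 0.1364, 0.2097, 0.2453).
x̄_st = Σ Wₕ·x̄ₕ = 0.1044·4 + 0.1939·3 + 0.1103·4 + 0.1364·3 + 0.2097·4 + 0.2453·4 ≈ 3.6697...
→ 3.67.

3.67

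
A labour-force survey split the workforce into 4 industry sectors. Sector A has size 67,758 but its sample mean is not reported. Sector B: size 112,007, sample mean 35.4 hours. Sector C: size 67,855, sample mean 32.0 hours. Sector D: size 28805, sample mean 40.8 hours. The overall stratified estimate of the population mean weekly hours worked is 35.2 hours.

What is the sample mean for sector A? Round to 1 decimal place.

Σ Nₕx̄ₕ = N·μ, so 67758·x̄_A = 276425·35.2 − (112007·35.4 + 67855·32.0 + 28805·40.8).
= 9730160 − 7311651.8 = 2418508.2.
x̄_A = 2418508.2 / 67758 = 35.693... → 35.7.

35.7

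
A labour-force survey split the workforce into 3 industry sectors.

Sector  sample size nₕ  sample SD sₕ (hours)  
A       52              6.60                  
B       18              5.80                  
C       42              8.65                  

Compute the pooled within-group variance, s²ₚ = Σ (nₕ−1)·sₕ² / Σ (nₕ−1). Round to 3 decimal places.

A: (52−1)·6.60² = 51·43.56 = 2221.56
B: (18−1)·5.80² = 17·33.64 = 571.88
C: (42−1)·8.65² = 41·74.8225 = 3067.7225
Numerator = 5861.1625; denominator = Σ(nₕ−1) = 109.
s²ₚ = 5861.1625/109 = 53.77213... → 53.772.

53.772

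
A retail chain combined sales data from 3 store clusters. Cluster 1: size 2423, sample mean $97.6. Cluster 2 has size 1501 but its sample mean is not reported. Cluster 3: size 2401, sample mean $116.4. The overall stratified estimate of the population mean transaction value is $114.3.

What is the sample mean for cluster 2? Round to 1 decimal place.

N = 2423 + 1501 + 2401 = 6325.
Overall total = μ·N = 114.3·6325 = 722947.5.
Subtract the known strata: 2423·97.6 + 2401·116.4 = 515961.2.
Remaining total for cluster 2: 722947.5 − 515961.2 = 206986.3.
Divide by its size: 206986.3 / 1501 = 137.899... → 137.9.

137.9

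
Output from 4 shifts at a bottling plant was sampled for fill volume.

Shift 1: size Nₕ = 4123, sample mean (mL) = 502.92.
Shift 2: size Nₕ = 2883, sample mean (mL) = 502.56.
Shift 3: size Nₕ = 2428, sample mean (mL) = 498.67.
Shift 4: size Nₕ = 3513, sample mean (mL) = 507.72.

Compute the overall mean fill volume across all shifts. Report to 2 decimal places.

503.35

N = 12947; weights Wₕ = Nₕ/N = (0.3185, 0.2227, 0.1875, 0.2713).
x̄_st = Σ Wₕ·x̄ₕ = 0.3185·502.92 + 0.2227·502.56 + 0.1875·498.67 + 0.2713·507.72 ≈ 503.3452...
→ 503.35.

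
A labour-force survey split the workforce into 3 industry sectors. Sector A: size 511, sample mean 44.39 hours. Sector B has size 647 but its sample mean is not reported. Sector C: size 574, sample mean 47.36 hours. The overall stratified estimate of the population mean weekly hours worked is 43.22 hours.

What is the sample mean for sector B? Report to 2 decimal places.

38.62

Σ Nₕx̄ₕ = N·μ, so 647·x̄_B = 1732·43.22 − (511·44.39 + 574·47.36).
= 74857.04 − 49867.93 = 24989.11.
x̄_B = 24989.11 / 647 = 38.6230... → 38.62.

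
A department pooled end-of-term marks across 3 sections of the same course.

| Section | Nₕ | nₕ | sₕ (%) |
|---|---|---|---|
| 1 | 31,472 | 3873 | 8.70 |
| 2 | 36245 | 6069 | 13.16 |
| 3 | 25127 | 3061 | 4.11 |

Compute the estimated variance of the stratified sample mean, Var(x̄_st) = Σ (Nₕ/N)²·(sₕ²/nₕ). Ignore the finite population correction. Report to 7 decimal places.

0.0069987

N = 92844. Term for each stratum: Wₕ²sₕ²/nₕ.
Var(x̄_st) = 0.0022455980 + 0.0043489375 + 0.0004041978 = 0.0069987332 → 0.0069987.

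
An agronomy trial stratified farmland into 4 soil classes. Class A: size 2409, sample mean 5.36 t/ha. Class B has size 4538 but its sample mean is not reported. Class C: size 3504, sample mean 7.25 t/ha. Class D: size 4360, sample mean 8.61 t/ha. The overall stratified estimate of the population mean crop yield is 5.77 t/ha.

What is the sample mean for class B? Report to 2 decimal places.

2.12

N = 2409 + 4538 + 3504 + 4360 = 14811.
Overall total = μ·N = 5.77·14811 = 85459.47.
Subtract the known strata: 2409·5.36 + 3504·7.25 + 4360·8.61 = 75855.84.
Remaining total for class B: 85459.47 − 75855.84 = 9603.63.
Divide by its size: 9603.63 / 4538 = 2.1163... → 2.12.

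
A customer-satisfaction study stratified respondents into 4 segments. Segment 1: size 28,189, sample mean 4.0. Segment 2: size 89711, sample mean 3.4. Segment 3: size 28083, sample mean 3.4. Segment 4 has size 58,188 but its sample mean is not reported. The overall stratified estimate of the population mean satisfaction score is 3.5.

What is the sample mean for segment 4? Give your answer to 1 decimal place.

Σ Nₕx̄ₕ = N·μ, so 58188·x̄_4 = 204171·3.5 − (28189·4.0 + 89711·3.4 + 28083·3.4).
= 714598.5 − 513255.6 = 201342.9.
x̄_4 = 201342.9 / 58188 = 3.460... → 3.5.

3.5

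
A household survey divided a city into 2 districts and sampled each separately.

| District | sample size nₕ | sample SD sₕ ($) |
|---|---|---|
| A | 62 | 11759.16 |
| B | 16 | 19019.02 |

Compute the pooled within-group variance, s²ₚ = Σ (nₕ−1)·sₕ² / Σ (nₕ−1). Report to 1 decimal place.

A: (62−1)·11759.16² = 61·138277843.9056 = 8434948478.2416
B: (16−1)·19019.02² = 15·361723121.7604 = 5425846826.406
Numerator = 13860795304.6476; denominator = Σ(nₕ−1) = 76.
s²ₚ = 13860795304.6476/76 = 182378885.587... → 182378885.6.

182378885.6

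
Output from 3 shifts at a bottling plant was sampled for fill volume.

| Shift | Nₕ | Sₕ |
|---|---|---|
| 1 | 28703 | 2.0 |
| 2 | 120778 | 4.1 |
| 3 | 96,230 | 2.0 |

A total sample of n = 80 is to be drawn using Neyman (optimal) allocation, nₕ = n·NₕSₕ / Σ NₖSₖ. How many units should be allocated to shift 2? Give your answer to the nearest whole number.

Σ NₕSₕ = 28703·2.0 + 120778·4.1 + 96230·2.0 = 745055.8.
Share for 2: 495189.8/745055.8 = 0.66463.
n_2 = 80 × 0.66463 = 53.171... → 53.

53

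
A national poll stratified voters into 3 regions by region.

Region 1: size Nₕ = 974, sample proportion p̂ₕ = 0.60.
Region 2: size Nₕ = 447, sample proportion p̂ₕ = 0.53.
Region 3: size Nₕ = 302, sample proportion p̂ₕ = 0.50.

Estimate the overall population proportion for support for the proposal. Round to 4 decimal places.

N = 974 + 447 + 302 = 1723.
Overall proportion = Σ (Nₕ/N)·p̂ₕ.
Σ Nₕp̂ₕ = 584.4 + 236.91 + 151 = 972.31.
972.31 / 1723 = 0.564312... → 0.5643.

0.5643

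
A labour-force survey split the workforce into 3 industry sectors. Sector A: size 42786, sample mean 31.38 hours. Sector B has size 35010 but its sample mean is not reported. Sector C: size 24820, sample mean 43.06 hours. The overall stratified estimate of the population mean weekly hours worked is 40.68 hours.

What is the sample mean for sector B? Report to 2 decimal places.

50.36

Σ Nₕx̄ₕ = N·μ, so 35010·x̄_B = 102616·40.68 − (42786·31.38 + 24820·43.06).
= 4174418.88 − 2411373.88 = 1763045.
x̄_B = 1763045 / 35010 = 50.3583... → 50.36.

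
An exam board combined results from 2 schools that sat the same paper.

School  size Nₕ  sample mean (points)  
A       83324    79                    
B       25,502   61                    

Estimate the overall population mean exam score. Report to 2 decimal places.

N = 83324 + 25502 = 108826.
The stratified mean weights each stratum mean by its population share Nₕ/N.
Σ Nₕx̄ₕ = 83324·79 + 25502·61 = 6582596 + 1555622 = 8138218.
Divide by N: 8138218 / 108826 = 74.7819... → 74.78.

74.78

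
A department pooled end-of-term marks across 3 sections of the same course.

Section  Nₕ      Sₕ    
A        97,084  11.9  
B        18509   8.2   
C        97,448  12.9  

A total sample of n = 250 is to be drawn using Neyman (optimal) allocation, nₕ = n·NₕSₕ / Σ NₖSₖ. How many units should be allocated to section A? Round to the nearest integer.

A: NₕSₕ = 97084·11.9 = 1155299.6
B: NₕSₕ = 18509·8.2 = 151773.8
C: NₕSₕ = 97448·12.9 = 1257079.2
Σ NₕSₕ = 2564152.6.
n_A = 250·1155299.6/2564152.6 = 112.640... → 113.

113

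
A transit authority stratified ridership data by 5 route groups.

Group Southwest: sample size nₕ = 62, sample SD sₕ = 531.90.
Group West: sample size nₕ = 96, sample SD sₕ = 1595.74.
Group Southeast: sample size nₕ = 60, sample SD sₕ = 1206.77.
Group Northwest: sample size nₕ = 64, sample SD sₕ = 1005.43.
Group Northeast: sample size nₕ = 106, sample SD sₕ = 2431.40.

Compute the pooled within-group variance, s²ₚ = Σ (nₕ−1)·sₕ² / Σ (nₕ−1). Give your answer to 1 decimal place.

Degrees of freedom: 61 + 95 + 59 + 63 + 105 = 383.
Σ(nₕ−1)sₕ² = 61·282917.61 + 95·2546386.1476 + 59·1456293.8329 + 63·1010889.4849 + 105·5911705.96 = 1029501157.7218.
s²ₚ = 1029501157.7218 / 383 = 2687992.579... → 2687992.6.

2687992.6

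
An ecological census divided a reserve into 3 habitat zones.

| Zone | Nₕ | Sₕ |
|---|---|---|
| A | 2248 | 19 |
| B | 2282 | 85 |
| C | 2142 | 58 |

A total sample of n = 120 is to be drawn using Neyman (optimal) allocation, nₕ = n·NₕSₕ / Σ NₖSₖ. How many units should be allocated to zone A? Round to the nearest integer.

A: NₕSₕ = 2248·19 = 42712
B: NₕSₕ = 2282·85 = 193970
C: NₕSₕ = 2142·58 = 124236
Σ NₕSₕ = 360918.
n_A = 120·42712/360918 = 14.201... → 14.

14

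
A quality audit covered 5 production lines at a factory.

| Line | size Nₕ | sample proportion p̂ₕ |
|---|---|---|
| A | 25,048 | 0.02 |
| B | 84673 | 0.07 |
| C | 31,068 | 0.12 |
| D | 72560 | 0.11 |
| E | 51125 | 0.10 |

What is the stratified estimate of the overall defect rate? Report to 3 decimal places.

0.088

Wₕ = Nₕ/N with N = 264474: 0.0947, 0.3202, 0.1175, 0.2744, 0.1933.
p̂_st = 0.0947·0.02 + 0.3202·0.07 + 0.1175·0.12 + 0.2744·0.11 + 0.1933·0.10 ≈ 0.08791... → 0.088.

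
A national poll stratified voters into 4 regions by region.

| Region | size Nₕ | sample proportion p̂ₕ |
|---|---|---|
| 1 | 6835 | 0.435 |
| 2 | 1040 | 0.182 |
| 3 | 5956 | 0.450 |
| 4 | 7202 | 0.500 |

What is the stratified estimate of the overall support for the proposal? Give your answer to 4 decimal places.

0.4490

N = 6835 + 1040 + 5956 + 7202 = 21033.
Overall proportion = Σ (Nₕ/N)·p̂ₕ.
Σ Nₕp̂ₕ = 2973.225 + 189.28 + 2680.2 + 3601 = 9443.705.
9443.705 / 21033 = 0.448995... → 0.4490.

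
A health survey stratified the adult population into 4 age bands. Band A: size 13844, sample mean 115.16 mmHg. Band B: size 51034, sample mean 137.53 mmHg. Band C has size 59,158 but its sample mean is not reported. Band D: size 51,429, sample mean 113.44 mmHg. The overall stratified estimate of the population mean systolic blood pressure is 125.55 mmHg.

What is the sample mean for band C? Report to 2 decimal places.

Σ Nₕx̄ₕ = N·μ, so 59158·x̄_C = 175465·125.55 − (13844·115.16 + 51034·137.53 + 51429·113.44).
= 22029630.75 − 14447086.82 = 7582543.93.
x̄_C = 7582543.93 / 59158 = 128.1744... → 128.17.

128.17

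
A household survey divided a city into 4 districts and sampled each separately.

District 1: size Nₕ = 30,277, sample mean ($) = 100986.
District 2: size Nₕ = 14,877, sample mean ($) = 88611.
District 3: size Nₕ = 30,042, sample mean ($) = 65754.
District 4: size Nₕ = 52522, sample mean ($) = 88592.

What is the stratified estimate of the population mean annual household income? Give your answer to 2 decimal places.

N = 30277 + 14877 + 30042 + 52522 = 127718.
The stratified mean weights each stratum mean by its population share Nₕ/N.
Σ Nₕx̄ₕ = 30277·100986 + 14877·88611 + 30042·65754 + 52522·88592 = 3057553122 + 1318265847 + 1975381668 + 4653029024 = 11004229661.
Divide by N: 11004229661 / 127718 = 86160.3663... → 86160.37.

86160.37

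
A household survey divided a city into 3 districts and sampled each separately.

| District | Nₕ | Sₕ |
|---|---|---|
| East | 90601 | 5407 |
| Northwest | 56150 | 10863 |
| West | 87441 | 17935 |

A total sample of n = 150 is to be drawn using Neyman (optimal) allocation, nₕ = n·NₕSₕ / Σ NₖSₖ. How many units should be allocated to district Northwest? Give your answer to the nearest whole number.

East: NₕSₕ = 90601·5407 = 489879607
Northwest: NₕSₕ = 56150·10863 = 609957450
West: NₕSₕ = 87441·17935 = 1568254335
Σ NₕSₕ = 2668091392.
n_Northwest = 150·609957450/2668091392 = 34.292... → 34.

34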